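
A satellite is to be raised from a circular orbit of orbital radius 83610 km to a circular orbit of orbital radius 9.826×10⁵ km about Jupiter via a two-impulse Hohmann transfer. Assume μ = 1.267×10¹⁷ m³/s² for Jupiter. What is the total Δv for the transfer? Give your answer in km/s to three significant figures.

r₁ = 83610 km = 8.361×10⁷ m.
r₂ = 9.826×10⁵ km = 9.826×10⁸ m.
Transfer ellipse a_t = (r₁ + r₂)/2 = 5.331×10⁸ m.
At r₁: circular v_c1 = √(μ/r₁) = 38930 m/s; transfer-perijove v_p = √[μ(2/r₁ − 1/a_t)] = 52850 m/s.
Δv₁ = v_p − v_c1 = 13920 m/s.
At r₂: circular v_c2 = √(μ/r₂) = 11360 m/s; transfer-apojove v_a = √[μ(2/r₂ − 1/a_t)] = 4497 m/s.
Δv₂ = v_c2 − v_a = 6858 m/s.
Total Δv = Δv₁ + Δv₂ = 20780 m/s = 20.78 km/s.

Δv_total ≈ 20.8 km/s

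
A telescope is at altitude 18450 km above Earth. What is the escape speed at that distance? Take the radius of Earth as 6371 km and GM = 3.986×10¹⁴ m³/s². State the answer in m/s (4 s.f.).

v_esc ≈ 5667 m/s

r = 6371 + 18450 = 24821 km = 2.4821×10⁷ m.
Escape speed v_esc = √(2μ/r) = √(2 × 3.986×10¹⁴ / 2.482×10⁷) = √(3.212×10⁷) = 5667 m/s.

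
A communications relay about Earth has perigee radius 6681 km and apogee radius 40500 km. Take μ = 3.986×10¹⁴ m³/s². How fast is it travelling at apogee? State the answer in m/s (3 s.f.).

Semi-major axis a = (r_p + r_a)/2 = 23590 km = 2.359×10⁷ m.
Vis-viva: v² = μ(2/r − 1/a) = 3.986×10¹⁴ × (4.938×10⁻⁸ − 4.239×10⁻⁸) = 2.787×10⁶ m²/s².
v = 1670 m/s.

v ≈ 1670 m/s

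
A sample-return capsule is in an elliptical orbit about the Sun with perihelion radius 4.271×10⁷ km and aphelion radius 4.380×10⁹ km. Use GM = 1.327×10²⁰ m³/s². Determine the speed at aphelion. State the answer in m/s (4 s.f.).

Semi-major axis a = (r_p + r_a)/2 = 2.2114×10⁹ km = 2.211×10¹² m.
Vis-viva: v² = μ(2/r − 1/a) = 1.327×10²⁰ × (4.566×10⁻¹³ − 4.522×10⁻¹³) = 5.852×10⁵ m²/s².
v = 765.0 m/s.

v ≈ 765.0 m/s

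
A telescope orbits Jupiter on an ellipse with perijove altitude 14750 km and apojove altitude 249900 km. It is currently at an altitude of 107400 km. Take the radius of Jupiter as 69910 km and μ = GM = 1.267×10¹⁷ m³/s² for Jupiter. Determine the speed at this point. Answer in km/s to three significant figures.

r_p = 69910 + 14750 = 84660 km = 8.4660×10⁷ m.
r_a = 69910 + 249900 = 319810 km = 3.1981×10⁸ m.
r = 69910 + 107400 = 1.7731×10⁵ km = 1.773×10⁸ m.
Semi-major axis a = (r_p + r_a)/2 = 2.0224×10⁵ km = 2.022×10⁸ m.
Vis-viva: v² = μ(2/r − 1/a) = 1.267×10¹⁷ × (1.128×10⁻⁸ − 4.945×10⁻⁹) = 8.026×10⁸ m²/s².
v = 28330 m/s = 28.33 km/s.

v ≈ 28.3 km/s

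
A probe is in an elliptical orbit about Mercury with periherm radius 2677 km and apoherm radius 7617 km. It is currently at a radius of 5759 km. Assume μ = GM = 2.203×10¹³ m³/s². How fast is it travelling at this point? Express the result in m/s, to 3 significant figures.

Semi-major axis a = (r_p + r_a)/2 = 5147.0 km = 5.147×10⁶ m.
Vis-viva: v² = μ(2/r − 1/a) = 2.203×10¹³ × (3.473×10⁻⁷ − 1.943×10⁻⁷) = 3.370×10⁶ m²/s².
v = 1836 m/s.

v ≈ 1840 m/s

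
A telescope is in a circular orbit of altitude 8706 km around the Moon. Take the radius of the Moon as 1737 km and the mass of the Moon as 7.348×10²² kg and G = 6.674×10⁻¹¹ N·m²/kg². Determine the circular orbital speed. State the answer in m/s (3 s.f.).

v ≈ 685 m/s

μ = GM = 6.674×10⁻¹¹ × 7.348×10²² = 4.904×10¹² m³/s².
r = 1737 + 8706 = 10443 km = 1.0443×10⁷ m.
For a circular orbit v = √(μ/r) = √(4.904×10¹² / 1.044×10⁷) = √(4.696×10⁵) = 685.3 m/s.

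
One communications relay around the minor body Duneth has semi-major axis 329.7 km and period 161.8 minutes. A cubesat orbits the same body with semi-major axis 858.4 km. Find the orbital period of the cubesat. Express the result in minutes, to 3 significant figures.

T₂ ≈ 680 minutes

Kepler's third law: T² ∝ a³, so T₂ = T₁ (a₂/a₁)^(3/2).
a₂/a₁ = 2.604, (a₂/a₁)^(3/2) = 4.201.
T₂ = 161.8 × 4.201 = 679.7 minutes.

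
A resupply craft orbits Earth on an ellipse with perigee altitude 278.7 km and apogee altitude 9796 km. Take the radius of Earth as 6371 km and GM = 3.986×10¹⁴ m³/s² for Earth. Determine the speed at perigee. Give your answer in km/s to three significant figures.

v ≈ 9.22 km/s

r_p = 6371 + 278.7 = 6649.7 km = 6.6497×10⁶ m.
r_a = 6371 + 9796 = 16167 km = 1.6167×10⁷ m.
Semi-major axis a = (r_p + r_a)/2 = 11408 km = 1.141×10⁷ m.
Vis-viva: v² = μ(2/r − 1/a) = 3.986×10¹⁴ × (3.008×10⁻⁷ − 8.766×10⁻⁸) = 8.495×10⁷ m²/s².
v = 9217 m/s = 9.217 km/s.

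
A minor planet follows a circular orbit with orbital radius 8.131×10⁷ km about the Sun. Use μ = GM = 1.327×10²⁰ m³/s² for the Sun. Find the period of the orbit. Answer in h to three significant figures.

T ≈ 3510 h

r = 8.131×10⁷ km = 8.131×10¹⁰ m.
Kepler's third law: T = 2π√(r³/μ) = 2π√((8.131×10¹⁰)³ / 1.327×10²⁰).
r³/μ = 4.051×10¹² s², so T = 2π × 2.013×10⁶ = 1.265×10⁷ s.
Converting: 1.265×10⁷ s ÷ 3600 = 3513 h.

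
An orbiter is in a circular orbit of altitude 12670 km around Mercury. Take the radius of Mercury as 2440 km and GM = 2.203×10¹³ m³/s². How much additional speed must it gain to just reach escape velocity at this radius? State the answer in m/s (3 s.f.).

r = 2440 + 12670 = 15110 km = 1.5110×10⁷ m.
Circular speed v_c = √(μ/r) = 1207 m/s.
Escape speed v_esc = √(2μ/r) = √2 × v_c = 1708 m/s.
Δv = v_esc − v_c = 500.1 m/s.

Δv ≈ 500 m/s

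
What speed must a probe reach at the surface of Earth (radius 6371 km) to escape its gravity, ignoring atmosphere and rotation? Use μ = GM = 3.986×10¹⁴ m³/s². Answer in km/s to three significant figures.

r = R = 6.371×10⁶ m.
Escape speed v_esc = √(2μ/r) = √(2 × 3.986×10¹⁴ / 6.371×10⁶) = √(1.251×10⁸) = 11190 m/s.
= 11.19 km/s.

v_esc ≈ 11.2 km/s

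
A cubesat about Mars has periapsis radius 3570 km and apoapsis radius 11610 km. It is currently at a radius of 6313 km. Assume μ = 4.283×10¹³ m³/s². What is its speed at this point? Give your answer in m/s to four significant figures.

v ≈ 2815 m/s

Semi-major axis a = (r_p + r_a)/2 = 7590.0 km = 7.590×10⁶ m.
Vis-viva: v² = μ(2/r − 1/a) = 4.283×10¹³ × (3.168×10⁻⁷ − 1.318×10⁻⁷) = 7.926×10⁶ m²/s².
v = 2815 m/s.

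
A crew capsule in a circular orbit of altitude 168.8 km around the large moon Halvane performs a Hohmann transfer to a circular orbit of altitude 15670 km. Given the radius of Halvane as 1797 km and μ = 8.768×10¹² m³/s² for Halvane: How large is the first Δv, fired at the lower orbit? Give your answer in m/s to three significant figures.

r₁ = 1797 + 168.8 = 1965.8 km = 1.9658×10⁶ m.
r₂ = 1797 + 15670 = 17467 km = 1.7467×10⁷ m.
Transfer ellipse a_t = (r₁ + r₂)/2 = 9.716×10⁶ m.
At r₁: circular v_c1 = √(μ/r₁) = 2112 m/s; transfer-periapsis v_p = √[μ(2/r₁ − 1/a_t)] = 2832 m/s.
Δv₁ = v_p − v_c1 = 719.7 m/s.

Δv ≈ 720 m/s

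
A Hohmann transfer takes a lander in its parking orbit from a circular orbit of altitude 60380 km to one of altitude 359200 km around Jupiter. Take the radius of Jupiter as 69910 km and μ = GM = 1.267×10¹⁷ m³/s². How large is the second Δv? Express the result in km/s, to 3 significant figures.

r₁ = 69910 + 60380 = 130290 km = 1.3029×10⁸ m.
r₂ = 69910 + 359200 = 429110 km = 4.2911×10⁸ m.
Transfer ellipse a_t = (r₁ + r₂)/2 = 2.797×10⁸ m.
At r₁: circular v_c1 = √(μ/r₁) = 31180 m/s; transfer-perijove v_p = √[μ(2/r₁ − 1/a_t)] = 38630 m/s.
At r₂: circular v_c2 = √(μ/r₂) = 17180 m/s; transfer-apojove v_a = √[μ(2/r₂ − 1/a_t)] = 11730 m/s.
Δv₂ = v_c2 − v_a = 5455 m/s.
= 5.455 km/s.

Δv ≈ 5.46 km/s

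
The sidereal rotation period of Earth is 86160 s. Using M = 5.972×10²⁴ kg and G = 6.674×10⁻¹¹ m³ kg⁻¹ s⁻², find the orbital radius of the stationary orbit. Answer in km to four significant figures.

r_sync ≈ 42160 km

μ = GM = 6.674×10⁻¹¹ × 5.972×10²⁴ = 3.986×10¹⁴ m³/s².
A synchronous orbit has period T, so by Kepler's third law a = (μT²/4π²)^(1/3).
μT²/4π² = 3.986×10¹⁴ × (8.616×10⁴)² / 39.48 = 7.495×10²² m³.
a = 4.216×10⁷ m = 42162 km.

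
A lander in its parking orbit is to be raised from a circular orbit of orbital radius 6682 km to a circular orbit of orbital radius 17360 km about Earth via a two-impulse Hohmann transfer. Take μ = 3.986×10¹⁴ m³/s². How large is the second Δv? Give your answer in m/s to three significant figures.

Δv ≈ 1220 m/s

r₁ = 6682 km = 6.682×10⁶ m.
r₂ = 17360 km = 1.736×10⁷ m.
Transfer ellipse a_t = (r₁ + r₂)/2 = 1.202×10⁷ m.
At r₁: circular v_c1 = √(μ/r₁) = 7724 m/s; transfer-perigee v_p = √[μ(2/r₁ − 1/a_t)] = 9282 m/s.
At r₂: circular v_c2 = √(μ/r₂) = 4792 m/s; transfer-apogee v_a = √[μ(2/r₂ − 1/a_t)] = 3573 m/s.
Δv₂ = v_c2 − v_a = 1219 m/s.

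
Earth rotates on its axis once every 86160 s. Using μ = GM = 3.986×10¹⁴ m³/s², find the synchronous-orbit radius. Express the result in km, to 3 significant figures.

r_sync ≈ 42200 km

A synchronous orbit has period T, so by Kepler's third law a = (μT²/4π²)^(1/3).
μT²/4π² = 3.986×10¹⁴ × (8.616×10⁴)² / 39.48 = 7.495×10²² m³.
a = 4.216×10⁷ m = 42163 km.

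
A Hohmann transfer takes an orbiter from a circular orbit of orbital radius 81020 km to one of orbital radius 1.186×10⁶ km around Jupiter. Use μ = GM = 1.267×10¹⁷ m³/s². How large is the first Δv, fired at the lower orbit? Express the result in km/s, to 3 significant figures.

Δv ≈ 14.6 km/s

r₁ = 81020 km = 8.102×10⁷ m.
r₂ = 1.186×10⁶ km = 1.186×10⁹ m.
Transfer ellipse a_t = (r₁ + r₂)/2 = 6.335×10⁸ m.
At r₁: circular v_c1 = √(μ/r₁) = 39550 m/s; transfer-perijove v_p = √[μ(2/r₁ − 1/a_t)] = 54110 m/s.
Δv₁ = v_p − v_c1 = 14560 m/s.
= 14.56 km/s.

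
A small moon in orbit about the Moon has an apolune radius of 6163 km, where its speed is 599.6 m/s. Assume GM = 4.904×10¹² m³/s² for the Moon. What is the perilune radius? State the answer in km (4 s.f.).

r_a = 6.163×10⁶ m.
Specific energy ε = v²/2 − μ/r = -6.160×10⁵ J/kg, so a = −μ/(2ε) = 3.981×10⁶ m.
The apsides satisfy r_p + r_a = 2a, so the perilune radius is 2a − r_a = 1.799×10⁶ m = 1798.6 km.

perilune radius ≈ 1799 km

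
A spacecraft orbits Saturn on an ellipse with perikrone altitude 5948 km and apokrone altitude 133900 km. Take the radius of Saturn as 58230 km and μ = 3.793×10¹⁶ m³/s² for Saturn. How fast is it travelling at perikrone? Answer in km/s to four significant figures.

r_p = 58230 + 5948 = 64178 km = 6.4178×10⁷ m.
r_a = 58230 + 133900 = 192130 km = 1.9213×10⁸ m.
Semi-major axis a = (r_p + r_a)/2 = 1.2815×10⁵ km = 1.282×10⁸ m.
Vis-viva: v² = μ(2/r − 1/a) = 3.793×10¹⁶ × (3.116×10⁻⁸ − 7.803×10⁻⁹) = 8.861×10⁸ m²/s².
v = 29770 m/s = 29.77 km/s.

v ≈ 29.77 km/s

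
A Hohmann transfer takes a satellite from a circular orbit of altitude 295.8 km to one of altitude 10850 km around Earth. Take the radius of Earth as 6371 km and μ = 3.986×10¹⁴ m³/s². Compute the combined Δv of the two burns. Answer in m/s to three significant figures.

r₁ = 6371 + 295.8 = 6666.8 km = 6.6668×10⁶ m.
r₂ = 6371 + 10850 = 17221 km = 1.7221×10⁷ m.
Transfer ellipse a_t = (r₁ + r₂)/2 = 1.194×10⁷ m.
At r₁: circular v_c1 = √(μ/r₁) = 7732 m/s; transfer-perigee v_p = √[μ(2/r₁ − 1/a_t)] = 9285 m/s.
Δv₁ = v_p − v_c1 = 1552 m/s.
At r₂: circular v_c2 = √(μ/r₂) = 4811 m/s; transfer-apogee v_a = √[μ(2/r₂ − 1/a_t)] = 3594 m/s.
Δv₂ = v_c2 − v_a = 1217 m/s.
Total Δv = Δv₁ + Δv₂ = 2769 m/s.

Δv_total ≈ 2770 m/s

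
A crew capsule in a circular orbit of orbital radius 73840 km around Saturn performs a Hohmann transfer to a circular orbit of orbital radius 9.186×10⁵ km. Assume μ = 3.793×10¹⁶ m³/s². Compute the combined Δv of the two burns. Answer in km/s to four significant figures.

r₁ = 73840 km = 7.384×10⁷ m.
r₂ = 9.186×10⁵ km = 9.186×10⁸ m.
Transfer ellipse a_t = (r₁ + r₂)/2 = 4.962×10⁸ m.
At r₁: circular v_c1 = √(μ/r₁) = 22660 m/s; transfer-perikrone v_p = √[μ(2/r₁ − 1/a_t)] = 30840 m/s.
Δv₁ = v_p − v_c1 = 8172 m/s.
At r₂: circular v_c2 = √(μ/r₂) = 6426 m/s; transfer-apokrone v_a = √[μ(2/r₂ − 1/a_t)] = 2479 m/s.
Δv₂ = v_c2 − v_a = 3947 m/s.
Total Δv = Δv₁ + Δv₂ = 12120 m/s = 12.12 km/s.

Δv_total ≈ 12.12 km/s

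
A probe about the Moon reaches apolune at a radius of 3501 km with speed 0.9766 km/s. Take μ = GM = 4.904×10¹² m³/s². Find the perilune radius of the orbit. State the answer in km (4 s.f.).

r_a = 3.501×10⁶ m.
Specific energy ε = v²/2 − μ/r = -9.239×10⁵ J/kg, so a = −μ/(2ε) = 2.654×10⁶ m.
The apsides satisfy r_p + r_a = 2a, so the perilune radius is 2a − r_a = 1.807×10⁶ m = 1807.1 km.

perilune radius ≈ 1807 km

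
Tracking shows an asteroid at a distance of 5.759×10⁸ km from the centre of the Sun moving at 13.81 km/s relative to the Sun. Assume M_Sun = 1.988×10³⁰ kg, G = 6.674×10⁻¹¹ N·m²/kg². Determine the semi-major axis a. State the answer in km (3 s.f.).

a ≈ 4.91×10⁸ km

μ = GM = 6.674×10⁻¹¹ × 1.988×10³⁰ = 1.327×10²⁰ m³/s².
r = 5.759×10¹¹ m.
Specific orbital energy ε = v²/2 − μ/r = (13810)²/2 − 1.327×10²⁰/5.759×10¹¹ = -1.350×10⁸ J/kg.
Since ε = −μ/(2a), a = −μ/(2ε) = 4.913×10¹¹ m = 4.9130×10⁸ km.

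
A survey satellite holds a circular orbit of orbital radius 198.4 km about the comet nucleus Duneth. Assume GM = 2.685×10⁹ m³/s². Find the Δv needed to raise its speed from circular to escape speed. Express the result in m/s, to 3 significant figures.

Δv ≈ 48.2 m/s

r = 198.4 km = 1.984×10⁵ m.
Circular speed v_c = √(μ/r) = 116.3 m/s.
Escape speed v_esc = √(2μ/r) = √2 × v_c = 164.5 m/s.
Δv = v_esc − v_c = 48.19 m/s.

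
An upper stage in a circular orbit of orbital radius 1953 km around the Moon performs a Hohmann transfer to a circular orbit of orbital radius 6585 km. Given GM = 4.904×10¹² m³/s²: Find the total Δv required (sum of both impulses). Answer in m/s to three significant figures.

Δv_total ≈ 663 m/s

r₁ = 1953 km = 1.953×10⁶ m.
r₂ = 6585 km = 6.585×10⁶ m.
Transfer ellipse a_t = (r₁ + r₂)/2 = 4.269×10⁶ m.
At r₁: circular v_c1 = √(μ/r₁) = 1585 m/s; transfer-perilune v_p = √[μ(2/r₁ − 1/a_t)] = 1968 m/s.
Δv₁ = v_p − v_c1 = 383.4 m/s.
At r₂: circular v_c2 = √(μ/r₂) = 863.0 m/s; transfer-apolune v_a = √[μ(2/r₂ − 1/a_t)] = 583.7 m/s.
Δv₂ = v_c2 − v_a = 279.3 m/s.
Total Δv = Δv₁ + Δv₂ = 662.7 m/s.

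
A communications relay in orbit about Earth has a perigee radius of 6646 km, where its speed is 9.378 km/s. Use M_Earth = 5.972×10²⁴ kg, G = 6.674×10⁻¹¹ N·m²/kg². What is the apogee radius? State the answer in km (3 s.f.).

μ = GM = 6.674×10⁻¹¹ × 5.972×10²⁴ = 3.986×10¹⁴ m³/s².
r_p = 6.646×10⁶ m.
Specific energy ε = v²/2 − μ/r = -1.600×10⁷ J/kg, so a = −μ/(2ε) = 1.246×10⁷ m.
The apsides satisfy r_p + r_a = 2a, so the apogee radius is 2a − r_p = 1.827×10⁷ m = 18268 km.

apogee radius ≈ 18300 km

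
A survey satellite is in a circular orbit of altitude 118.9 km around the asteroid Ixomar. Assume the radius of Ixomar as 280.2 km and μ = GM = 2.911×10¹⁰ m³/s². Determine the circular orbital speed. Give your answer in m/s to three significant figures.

r = 280.2 + 118.9 = 399.10 km = 3.9910×10⁵ m.
For a circular orbit v = √(μ/r) = √(2.911×10¹⁰ / 3.991×10⁵) = √(7.294×10⁴) = 270.1 m/s.

v ≈ 270 m/s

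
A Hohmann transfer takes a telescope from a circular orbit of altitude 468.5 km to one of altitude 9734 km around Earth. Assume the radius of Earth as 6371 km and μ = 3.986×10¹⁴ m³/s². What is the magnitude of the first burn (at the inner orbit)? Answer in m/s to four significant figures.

r₁ = 6371 + 468.5 = 6839.5 km = 6.8395×10⁶ m.
r₂ = 6371 + 9734 = 16105 km = 1.6105×10⁷ m.
Transfer ellipse a_t = (r₁ + r₂)/2 = 1.147×10⁷ m.
At r₁: circular v_c1 = √(μ/r₁) = 7634 m/s; transfer-perigee v_p = √[μ(2/r₁ − 1/a_t)] = 9045 m/s.
Δv₁ = v_p − v_c1 = 1411 m/s.

Δv ≈ 1411 m/s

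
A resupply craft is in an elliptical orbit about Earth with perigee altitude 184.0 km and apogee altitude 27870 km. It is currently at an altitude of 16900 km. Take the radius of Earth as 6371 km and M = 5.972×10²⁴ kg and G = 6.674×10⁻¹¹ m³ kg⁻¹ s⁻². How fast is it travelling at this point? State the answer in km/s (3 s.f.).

μ = GM = 6.674×10⁻¹¹ × 5.972×10²⁴ = 3.986×10¹⁴ m³/s².
r_p = 6371 + 184.0 = 6555.0 km = 6.5550×10⁶ m.
r_a = 6371 + 27870 = 34241 km = 3.4241×10⁷ m.
r = 6371 + 16900 = 23271 km = 2.327×10⁷ m.
Semi-major axis a = (r_p + r_a)/2 = 20398 km = 2.040×10⁷ m.
Vis-viva: v² = μ(2/r − 1/a) = 3.986×10¹⁴ × (8.594×10⁻⁸ − 4.902×10⁻⁸) = 1.472×10⁷ m²/s².
v = 3836 m/s = 3.836 km/s.

v ≈ 3.84 km/s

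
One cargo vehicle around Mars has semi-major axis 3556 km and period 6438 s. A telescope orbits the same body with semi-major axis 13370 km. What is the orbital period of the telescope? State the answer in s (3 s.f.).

Kepler's third law: T² ∝ a³, so T₂ = T₁ (a₂/a₁)^(3/2).
a₂/a₁ = 3.760, (a₂/a₁)^(3/2) = 7.290.
T₂ = 6438 × 7.290 = 46940 s.

T₂ ≈ 46900 s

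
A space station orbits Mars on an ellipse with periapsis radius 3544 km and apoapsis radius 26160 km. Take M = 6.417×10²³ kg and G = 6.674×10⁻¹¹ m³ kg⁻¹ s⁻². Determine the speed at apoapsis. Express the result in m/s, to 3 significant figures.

μ = GM = 6.674×10⁻¹¹ × 6.417×10²³ = 4.283×10¹³ m³/s².
Semi-major axis a = (r_p + r_a)/2 = 14852 km = 1.485×10⁷ m.
Vis-viva: v² = μ(2/r − 1/a) = 4.283×10¹³ × (7.645×10⁻⁸ − 6.733×10⁻⁸) = 3.907×10⁵ m²/s².
v = 625.0 m/s.

v ≈ 625 m/s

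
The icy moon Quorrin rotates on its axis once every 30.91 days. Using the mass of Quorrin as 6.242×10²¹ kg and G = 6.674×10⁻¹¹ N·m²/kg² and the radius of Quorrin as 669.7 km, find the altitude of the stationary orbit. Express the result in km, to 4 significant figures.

μ = GM = 6.674×10⁻¹¹ × 6.242×10²¹ = 4.166×10¹¹ m³/s².
T = 30.91 days = 2.671×10⁶ s.
A synchronous orbit has period T, so by Kepler's third law a = (μT²/4π²)^(1/3).
μT²/4π² = 4.166×10¹¹ × (2.671×10⁶)² / 39.48 = 7.526×10²² m³.
a = 4.222×10⁷ m = 42221 km.
Altitude h = a − R = 42221 − 669.7 = 41551 km.

h_sync ≈ 41550 km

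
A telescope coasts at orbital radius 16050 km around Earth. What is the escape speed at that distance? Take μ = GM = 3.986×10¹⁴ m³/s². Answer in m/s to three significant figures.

v_esc ≈ 7050 m/s

r = 16050 km = 1.605×10⁷ m.
Escape speed v_esc = √(2μ/r) = √(2 × 3.986×10¹⁴ / 1.605×10⁷) = √(4.967×10⁷) = 7048 m/s.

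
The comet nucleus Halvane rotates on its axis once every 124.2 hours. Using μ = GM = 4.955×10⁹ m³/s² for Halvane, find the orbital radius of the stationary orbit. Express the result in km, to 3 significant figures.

T = 124.2 hours = 4.471×10⁵ s.
A synchronous orbit has period T, so by Kepler's third law a = (μT²/4π²)^(1/3).
μT²/4π² = 4.955×10⁹ × (4.471×10⁵)² / 39.48 = 2.509×10¹⁹ m³.
a = 2.928×10⁶ m = 2927.6 km.

r_sync ≈ 2930 km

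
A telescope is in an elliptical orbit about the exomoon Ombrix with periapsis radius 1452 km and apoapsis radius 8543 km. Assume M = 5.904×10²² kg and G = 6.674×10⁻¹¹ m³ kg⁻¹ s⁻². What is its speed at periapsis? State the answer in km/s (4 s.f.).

v ≈ 2.154 km/s

μ = GM = 6.674×10⁻¹¹ × 5.904×10²² = 3.940×10¹² m³/s².
Semi-major axis a = (r_p + r_a)/2 = 4997.5 km = 4.998×10⁶ m.
Vis-viva: v² = μ(2/r − 1/a) = 3.940×10¹² × (1.377×10⁻⁶ − 2.001×10⁻⁷) = 4.639×10⁶ m²/s².
v = 2154 m/s = 2.154 km/s.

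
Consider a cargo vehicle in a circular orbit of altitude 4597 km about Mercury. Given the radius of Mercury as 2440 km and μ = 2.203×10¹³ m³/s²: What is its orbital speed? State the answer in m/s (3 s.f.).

r = 2440 + 4597 = 7037.0 km = 7.0370×10⁶ m.
For a circular orbit v = √(μ/r) = √(2.203×10¹³ / 7.037×10⁶) = √(3.131×10⁶) = 1769 m/s.

v ≈ 1770 m/s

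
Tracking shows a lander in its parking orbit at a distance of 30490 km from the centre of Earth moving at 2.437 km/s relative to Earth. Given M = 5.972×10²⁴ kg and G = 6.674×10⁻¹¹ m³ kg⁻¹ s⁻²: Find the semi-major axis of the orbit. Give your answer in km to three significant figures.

a ≈ 19700 km

μ = GM = 6.674×10⁻¹¹ × 5.972×10²⁴ = 3.986×10¹⁴ m³/s².
r = 3.049×10⁷ m.
Vis-viva rearranged: 1/a = 2/r − v²/μ = 6.560×10⁻⁸ − 1.490×10⁻⁸ = 5.069×10⁻⁸ m⁻¹.
a = 1.973×10⁷ m = 19726 km.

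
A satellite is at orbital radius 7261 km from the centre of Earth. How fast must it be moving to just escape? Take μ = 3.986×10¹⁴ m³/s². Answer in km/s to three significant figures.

r = 7261 km = 7.261×10⁶ m.
Escape speed v_esc = √(2μ/r) = √(2 × 3.986×10¹⁴ / 7.261×10⁶) = √(1.098×10⁸) = 10480 m/s.
= 10.48 km/s.

v_esc ≈ 10.5 km/s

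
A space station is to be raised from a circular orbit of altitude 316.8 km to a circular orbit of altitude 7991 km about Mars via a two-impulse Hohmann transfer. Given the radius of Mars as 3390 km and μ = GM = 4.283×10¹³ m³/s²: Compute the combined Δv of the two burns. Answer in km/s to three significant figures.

Δv_total ≈ 1.36 km/s

r₁ = 3390 + 316.8 = 3706.8 km = 3.7068×10⁶ m.
r₂ = 3390 + 7991 = 11381 km = 1.1381×10⁷ m.
Transfer ellipse a_t = (r₁ + r₂)/2 = 7.544×10⁶ m.
At r₁: circular v_c1 = √(μ/r₁) = 3399 m/s; transfer-periapsis v_p = √[μ(2/r₁ − 1/a_t)] = 4175 m/s.
Δv₁ = v_p − v_c1 = 775.9 m/s.
At r₂: circular v_c2 = √(μ/r₂) = 1940 m/s; transfer-apoapsis v_a = √[μ(2/r₂ − 1/a_t)] = 1360 m/s.
Δv₂ = v_c2 − v_a = 580.1 m/s.
Total Δv = Δv₁ + Δv₂ = 1356 m/s = 1.356 km/s.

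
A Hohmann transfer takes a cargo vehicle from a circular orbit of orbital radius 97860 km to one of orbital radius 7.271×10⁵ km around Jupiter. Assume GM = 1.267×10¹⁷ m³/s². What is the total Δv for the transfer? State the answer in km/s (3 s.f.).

Δv_total ≈ 18.6 km/s

r₁ = 97860 km = 9.786×10⁷ m.
r₂ = 7.271×10⁵ km = 7.271×10⁸ m.
Transfer ellipse a_t = (r₁ + r₂)/2 = 4.125×10⁸ m.
At r₁: circular v_c1 = √(μ/r₁) = 35980 m/s; transfer-perijove v_p = √[μ(2/r₁ − 1/a_t)] = 47770 m/s.
Δv₁ = v_p − v_c1 = 11790 m/s.
At r₂: circular v_c2 = √(μ/r₂) = 13200 m/s; transfer-apojove v_a = √[μ(2/r₂ − 1/a_t)] = 6430 m/s.
Δv₂ = v_c2 − v_a = 6771 m/s.
Total Δv = Δv₁ + Δv₂ = 18560 m/s = 18.56 km/s.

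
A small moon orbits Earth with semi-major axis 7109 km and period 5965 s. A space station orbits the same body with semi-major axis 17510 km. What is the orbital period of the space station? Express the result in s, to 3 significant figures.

T₂ ≈ 23100 s

Kepler's third law: T² ∝ a³, so T₂ = T₁ (a₂/a₁)^(3/2).
a₂/a₁ = 2.463, (a₂/a₁)^(3/2) = 3.866.
T₂ = 5965 × 3.866 = 23060 s.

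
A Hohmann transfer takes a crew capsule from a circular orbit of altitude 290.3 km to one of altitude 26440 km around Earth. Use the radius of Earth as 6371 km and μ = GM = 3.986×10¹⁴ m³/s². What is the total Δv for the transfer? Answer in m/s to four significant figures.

r₁ = 6371 + 290.3 = 6661.3 km = 6.6613×10⁶ m.
r₂ = 6371 + 26440 = 32811 km = 3.2811×10⁷ m.
Transfer ellipse a_t = (r₁ + r₂)/2 = 1.974×10⁷ m.
At r₁: circular v_c1 = √(μ/r₁) = 7736 m/s; transfer-perigee v_p = √[μ(2/r₁ − 1/a_t)] = 9974 m/s.
Δv₁ = v_p − v_c1 = 2238 m/s.
At r₂: circular v_c2 = √(μ/r₂) = 3485 m/s; transfer-apogee v_a = √[μ(2/r₂ − 1/a_t)] = 2025 m/s.
Δv₂ = v_c2 − v_a = 1461 m/s.
Total Δv = Δv₁ + Δv₂ = 3699 m/s.

Δv_total ≈ 3699 m/s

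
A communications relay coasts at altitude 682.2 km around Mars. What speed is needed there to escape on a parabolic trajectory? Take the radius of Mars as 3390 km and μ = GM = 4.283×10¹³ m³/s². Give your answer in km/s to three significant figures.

r = 3390 + 682.2 = 4072.2 km = 4.0722×10⁶ m.
Escape speed v_esc = √(2μ/r) = √(2 × 4.283×10¹³ / 4.072×10⁶) = √(2.104×10⁷) = 4586 m/s.
= 4.586 km/s.

v_esc ≈ 4.59 km/s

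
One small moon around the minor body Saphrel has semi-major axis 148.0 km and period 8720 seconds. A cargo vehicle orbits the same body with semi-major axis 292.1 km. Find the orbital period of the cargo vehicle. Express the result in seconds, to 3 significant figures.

T₂ ≈ 24200 seconds

Kepler's third law: T² ∝ a³, so T₂ = T₁ (a₂/a₁)^(3/2).
a₂/a₁ = 1.974, (a₂/a₁)^(3/2) = 2.773.
T₂ = 8720 × 2.773 = 24180 seconds.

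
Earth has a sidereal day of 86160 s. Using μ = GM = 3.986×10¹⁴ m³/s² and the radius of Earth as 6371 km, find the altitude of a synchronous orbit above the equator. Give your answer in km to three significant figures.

A synchronous orbit has period T, so by Kepler's third law a = (μT²/4π²)^(1/3).
μT²/4π² = 3.986×10¹⁴ × (8.616×10⁴)² / 39.48 = 7.495×10²² m³.
a = 4.216×10⁷ m = 42163 km.
Altitude h = a − R = 42163 − 6371 = 35792 km.

h_sync ≈ 35800 km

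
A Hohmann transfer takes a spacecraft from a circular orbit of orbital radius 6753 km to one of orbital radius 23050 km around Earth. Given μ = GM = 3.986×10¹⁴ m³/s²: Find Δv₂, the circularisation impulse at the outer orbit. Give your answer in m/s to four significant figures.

Δv ≈ 1359 m/s

r₁ = 6753 km = 6.753×10⁶ m.
r₂ = 23050 km = 2.305×10⁷ m.
Transfer ellipse a_t = (r₁ + r₂)/2 = 1.490×10⁷ m.
At r₁: circular v_c1 = √(μ/r₁) = 7683 m/s; transfer-perigee v_p = √[μ(2/r₁ − 1/a_t)] = 9555 m/s.
At r₂: circular v_c2 = √(μ/r₂) = 4158 m/s; transfer-apogee v_a = √[μ(2/r₂ − 1/a_t)] = 2799 m/s.
Δv₂ = v_c2 − v_a = 1359 m/s.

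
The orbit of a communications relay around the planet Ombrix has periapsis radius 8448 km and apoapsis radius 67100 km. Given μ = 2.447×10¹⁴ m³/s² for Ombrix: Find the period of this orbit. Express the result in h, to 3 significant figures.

Semi-major axis a = (r_p + r_a)/2 = (8448.0 + 67100)/2 = 37774 km = 3.777×10⁷ m.
By Kepler's third law T = 2π√(a³/μ) = 2π × 1.484×10⁴ = 9.325×10⁴ s.
= 25.90 h.

T ≈ 25.9 h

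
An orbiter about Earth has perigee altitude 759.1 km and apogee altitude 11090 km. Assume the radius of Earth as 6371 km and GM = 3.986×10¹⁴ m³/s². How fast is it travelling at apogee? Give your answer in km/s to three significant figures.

r_p = 6371 + 759.1 = 7130.1 km = 7.1301×10⁶ m.
r_a = 6371 + 11090 = 17461 km = 1.7461×10⁷ m.
Semi-major axis a = (r_p + r_a)/2 = 12296 km = 1.230×10⁷ m.
Vis-viva: v² = μ(2/r − 1/a) = 3.986×10¹⁴ × (1.145×10⁻⁷ − 8.133×10⁻⁸) = 1.324×10⁷ m²/s².
v = 3638 m/s = 3.638 km/s.

v ≈ 3.64 km/s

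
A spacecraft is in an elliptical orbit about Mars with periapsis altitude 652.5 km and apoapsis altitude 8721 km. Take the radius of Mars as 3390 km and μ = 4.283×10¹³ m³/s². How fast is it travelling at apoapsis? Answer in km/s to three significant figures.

v ≈ 1.33 km/s

r_p = 3390 + 652.5 = 4042.5 km = 4.0425×10⁶ m.
r_a = 3390 + 8721 = 12111 km = 1.2111×10⁷ m.
Semi-major axis a = (r_p + r_a)/2 = 8076.8 km = 8.077×10⁶ m.
Vis-viva: v² = μ(2/r − 1/a) = 4.283×10¹³ × (1.651×10⁻⁷ − 1.238×10⁻⁷) = 1.770×10⁶ m²/s².
v = 1330 m/s = 1.330 km/s.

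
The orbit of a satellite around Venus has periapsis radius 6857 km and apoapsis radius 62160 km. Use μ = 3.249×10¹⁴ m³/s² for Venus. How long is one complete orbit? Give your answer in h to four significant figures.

T ≈ 19.63 h

Semi-major axis a = (r_p + r_a)/2 = (6857.0 + 62160)/2 = 34508 km = 3.451×10⁷ m.
By Kepler's third law T = 2π√(a³/μ) = 2π × 1.125×10⁴ = 7.066×10⁴ s.
= 19.63 h.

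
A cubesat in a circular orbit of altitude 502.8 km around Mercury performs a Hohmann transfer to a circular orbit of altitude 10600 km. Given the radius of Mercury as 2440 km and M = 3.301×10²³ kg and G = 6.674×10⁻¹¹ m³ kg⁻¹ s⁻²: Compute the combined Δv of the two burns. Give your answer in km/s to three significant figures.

Δv_total ≈ 1.27 km/s

μ = GM = 6.674×10⁻¹¹ × 3.301×10²³ = 2.203×10¹³ m³/s².
r₁ = 2440 + 502.8 = 2942.8 km = 2.9428×10⁶ m.
r₂ = 2440 + 10600 = 13040 km = 1.3040×10⁷ m.
Transfer ellipse a_t = (r₁ + r₂)/2 = 7.991×10⁶ m.
At r₁: circular v_c1 = √(μ/r₁) = 2736 m/s; transfer-periherm v_p = √[μ(2/r₁ − 1/a_t)] = 3495 m/s.
Δv₁ = v_p − v_c1 = 759.0 m/s.
At r₂: circular v_c2 = √(μ/r₂) = 1300 m/s; transfer-apoherm v_a = √[μ(2/r₂ − 1/a_t)] = 788.8 m/s.
Δv₂ = v_c2 − v_a = 511.0 m/s.
Total Δv = Δv₁ + Δv₂ = 1270 m/s = 1.270 km/s.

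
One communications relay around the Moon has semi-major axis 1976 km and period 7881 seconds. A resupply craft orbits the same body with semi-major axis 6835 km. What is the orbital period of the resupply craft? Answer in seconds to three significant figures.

Kepler's third law: T² ∝ a³, so T₂ = T₁ (a₂/a₁)^(3/2).
a₂/a₁ = 3.459, (a₂/a₁)^(3/2) = 6.433.
T₂ = 7881 × 6.433 = 50700 seconds.

T₂ ≈ 50700 seconds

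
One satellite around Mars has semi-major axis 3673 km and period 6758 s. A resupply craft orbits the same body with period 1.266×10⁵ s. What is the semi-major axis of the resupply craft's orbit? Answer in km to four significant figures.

a₂ ≈ 25910 km

Kepler's third law: a³ ∝ T², so a₂ = a₁ (T₂/T₁)^(2/3).
T₂/T₁ = 18.73, (T₂/T₁)^(2/3) = 7.054.
a₂ = 3673 × 7.054 = 25910 km.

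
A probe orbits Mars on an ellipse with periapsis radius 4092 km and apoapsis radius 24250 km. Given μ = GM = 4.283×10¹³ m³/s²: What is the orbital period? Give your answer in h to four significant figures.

Semi-major axis a = (r_p + r_a)/2 = (4092.0 + 24250)/2 = 14171 km = 1.417×10⁷ m.
By Kepler's third law T = 2π√(a³/μ) = 2π × 8.151×10³ = 5.122×10⁴ s.
= 14.23 h.

T ≈ 14.23 h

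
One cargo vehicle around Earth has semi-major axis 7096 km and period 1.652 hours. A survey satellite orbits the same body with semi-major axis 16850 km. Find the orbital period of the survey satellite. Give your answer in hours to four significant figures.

Kepler's third law: T² ∝ a³, so T₂ = T₁ (a₂/a₁)^(3/2).
a₂/a₁ = 2.375, (a₂/a₁)^(3/2) = 3.659.
T₂ = 1.652 × 3.659 = 6.045 hours.

T₂ ≈ 6.045 hours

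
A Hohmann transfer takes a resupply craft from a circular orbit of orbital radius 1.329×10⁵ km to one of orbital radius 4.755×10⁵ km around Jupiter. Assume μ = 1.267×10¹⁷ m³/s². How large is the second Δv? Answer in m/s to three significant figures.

r₁ = 1.329×10⁵ km = 1.329×10⁸ m.
r₂ = 4.755×10⁵ km = 4.755×10⁸ m.
Transfer ellipse a_t = (r₁ + r₂)/2 = 3.042×10⁸ m.
At r₁: circular v_c1 = √(μ/r₁) = 30880 m/s; transfer-perijove v_p = √[μ(2/r₁ − 1/a_t)] = 38600 m/s.
At r₂: circular v_c2 = √(μ/r₂) = 16320 m/s; transfer-apojove v_a = √[μ(2/r₂ − 1/a_t)] = 10790 m/s.
Δv₂ = v_c2 − v_a = 5534 m/s.

Δv ≈ 5530 m/s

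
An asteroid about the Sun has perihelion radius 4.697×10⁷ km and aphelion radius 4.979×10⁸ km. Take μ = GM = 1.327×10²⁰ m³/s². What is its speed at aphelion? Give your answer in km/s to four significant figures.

v ≈ 6.779 km/s

Semi-major axis a = (r_p + r_a)/2 = 2.7244×10⁸ km = 2.724×10¹¹ m.
Vis-viva: v² = μ(2/r − 1/a) = 1.327×10²⁰ × (4.017×10⁻¹² − 3.671×10⁻¹²) = 4.595×10⁷ m²/s².
v = 6779 m/s = 6.779 km/s.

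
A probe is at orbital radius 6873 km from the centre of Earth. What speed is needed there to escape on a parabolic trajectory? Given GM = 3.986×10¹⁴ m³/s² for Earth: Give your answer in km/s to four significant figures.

r = 6873 km = 6.873×10⁶ m.
Escape speed v_esc = √(2μ/r) = √(2 × 3.986×10¹⁴ / 6.873×10⁶) = √(1.160×10⁸) = 10770 m/s.
= 10.77 km/s.

v_esc ≈ 10.77 km/s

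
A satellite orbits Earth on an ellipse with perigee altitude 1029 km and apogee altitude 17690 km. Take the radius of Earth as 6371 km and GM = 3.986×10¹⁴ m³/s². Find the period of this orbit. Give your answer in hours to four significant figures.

T ≈ 5.454 hours

r_p = 6371 + 1029 = 7400.0 km = 7.4000×10⁶ m.
r_a = 6371 + 17690 = 24061 km = 2.4061×10⁷ m.
Semi-major axis a = (r_p + r_a)/2 = (7400.0 + 24061)/2 = 15730 km = 1.573×10⁷ m.
By Kepler's third law T = 2π√(a³/μ) = 2π × 3.125×10³ = 1.963×10⁴ s.
= 5.454 hours.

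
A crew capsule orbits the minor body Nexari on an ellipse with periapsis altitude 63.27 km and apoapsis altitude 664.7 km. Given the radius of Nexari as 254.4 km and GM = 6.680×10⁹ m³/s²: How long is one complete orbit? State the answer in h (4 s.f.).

T ≈ 10.38 h

r_p = 254.4 + 63.27 = 317.67 km = 3.1767×10⁵ m.
r_a = 254.4 + 664.7 = 919.10 km = 9.1910×10⁵ m.
Semi-major axis a = (r_p + r_a)/2 = (317.67 + 919.10)/2 = 618.38 km = 6.184×10⁵ m.
By Kepler's third law T = 2π√(a³/μ) = 2π × 5.950×10³ = 3.738×10⁴ s.
= 10.38 h.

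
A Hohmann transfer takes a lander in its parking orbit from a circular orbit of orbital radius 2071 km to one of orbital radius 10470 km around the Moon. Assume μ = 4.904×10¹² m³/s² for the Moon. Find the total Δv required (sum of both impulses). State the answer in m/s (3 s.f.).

Δv_total ≈ 741 m/s

r₁ = 2071 km = 2.071×10⁶ m.
r₂ = 10470 km = 1.047×10⁷ m.
Transfer ellipse a_t = (r₁ + r₂)/2 = 6.270×10⁶ m.
At r₁: circular v_c1 = √(μ/r₁) = 1539 m/s; transfer-perilune v_p = √[μ(2/r₁ − 1/a_t)] = 1988 m/s.
Δv₁ = v_p − v_c1 = 449.6 m/s.
At r₂: circular v_c2 = √(μ/r₂) = 684.4 m/s; transfer-apolune v_a = √[μ(2/r₂ − 1/a_t)] = 393.3 m/s.
Δv₂ = v_c2 − v_a = 291.1 m/s.
Total Δv = Δv₁ + Δv₂ = 740.7 m/s.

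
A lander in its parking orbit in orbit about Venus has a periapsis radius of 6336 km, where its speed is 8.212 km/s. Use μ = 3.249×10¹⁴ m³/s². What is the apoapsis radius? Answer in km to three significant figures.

apoapsis radius ≈ 12200 km

r_p = 6.336×10⁶ m.
Specific energy ε = v²/2 − μ/r = -1.756×10⁷ J/kg, so a = −μ/(2ε) = 9.251×10⁶ m.
The apsides satisfy r_p + r_a = 2a, so the apoapsis radius is 2a − r_p = 1.217×10⁷ m = 12166 km.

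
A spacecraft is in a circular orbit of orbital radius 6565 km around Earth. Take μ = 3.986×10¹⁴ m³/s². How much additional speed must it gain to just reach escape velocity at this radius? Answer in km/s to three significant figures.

r = 6565 km = 6.565×10⁶ m.
Circular speed v_c = √(μ/r) = 7792 m/s.
Escape speed v_esc = √(2μ/r) = √2 × v_c = 11020 m/s.
Δv = v_esc − v_c = 3228 m/s = 3.228 km/s.

Δv ≈ 3.23 km/s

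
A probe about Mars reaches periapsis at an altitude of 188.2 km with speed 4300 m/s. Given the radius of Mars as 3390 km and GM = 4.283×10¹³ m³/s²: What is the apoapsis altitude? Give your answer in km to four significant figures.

apoapsis altitude ≈ 8751 km

r_p = 3390 + 188.2 = 3578.2 km = 3.578×10⁶ m.
Specific energy ε = v²/2 − μ/r = -2.725×10⁶ J/kg, so a = −μ/(2ε) = 7.860×10⁶ m.
The apsides satisfy r_p + r_a = 2a, so the apoapsis radius is 2a − r_p = 1.214×10⁷ m = 12141 km.
Apoapsis altitude = 12141 − 3390 = 8750.9 km.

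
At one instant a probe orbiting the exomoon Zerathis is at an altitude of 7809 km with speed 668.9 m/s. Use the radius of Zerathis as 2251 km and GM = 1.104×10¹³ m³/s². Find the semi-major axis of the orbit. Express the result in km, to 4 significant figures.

a ≈ 6318 km

r = 2251 + 7809 = 10060 km = 1.006×10⁷ m.
Specific orbital energy ε = v²/2 − μ/r = (668.9)²/2 − 1.104×10¹³/1.006×10⁷ = -8.737×10⁵ J/kg.
Since ε = −μ/(2a), a = −μ/(2ε) = 6.318×10⁶ m = 6317.9 km.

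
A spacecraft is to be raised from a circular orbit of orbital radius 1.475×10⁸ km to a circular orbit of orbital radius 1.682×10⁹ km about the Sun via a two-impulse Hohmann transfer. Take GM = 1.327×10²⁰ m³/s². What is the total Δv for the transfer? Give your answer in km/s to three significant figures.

r₁ = 1.475×10⁸ km = 1.475×10¹¹ m.
r₂ = 1.682×10⁹ km = 1.682×10¹² m.
Transfer ellipse a_t = (r₁ + r₂)/2 = 9.148×10¹¹ m.
At r₁: circular v_c1 = √(μ/r₁) = 29990 m/s; transfer-perihelion v_p = √[μ(2/r₁ − 1/a_t)] = 40670 m/s.
Δv₁ = v_p − v_c1 = 10680 m/s.
At r₂: circular v_c2 = √(μ/r₂) = 8882 m/s; transfer-aphelion v_a = √[μ(2/r₂ − 1/a_t)] = 3567 m/s.
Δv₂ = v_c2 − v_a = 5316 m/s.
Total Δv = Δv₁ + Δv₂ = 15990 m/s = 15.99 km/s.

Δv_total ≈ 16.0 km/s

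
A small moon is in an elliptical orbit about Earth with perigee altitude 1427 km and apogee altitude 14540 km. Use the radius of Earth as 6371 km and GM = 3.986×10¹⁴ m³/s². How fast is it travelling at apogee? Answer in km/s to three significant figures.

r_p = 6371 + 1427 = 7798.0 km = 7.7980×10⁶ m.
r_a = 6371 + 14540 = 20911 km = 2.0911×10⁷ m.
Semi-major axis a = (r_p + r_a)/2 = 14354 km = 1.435×10⁷ m.
Vis-viva: v² = μ(2/r − 1/a) = 3.986×10¹⁴ × (9.564×10⁻⁸ − 6.966×10⁻⁸) = 1.036×10⁷ m²/s².
v = 3218 m/s = 3.218 km/s.

v ≈ 3.22 km/s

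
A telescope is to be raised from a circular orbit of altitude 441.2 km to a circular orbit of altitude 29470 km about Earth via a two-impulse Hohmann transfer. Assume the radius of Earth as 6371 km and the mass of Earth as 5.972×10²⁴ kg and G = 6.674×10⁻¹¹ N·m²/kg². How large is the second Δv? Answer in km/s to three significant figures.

Δv ≈ 1.45 km/s

μ = GM = 6.674×10⁻¹¹ × 5.972×10²⁴ = 3.986×10¹⁴ m³/s².
r₁ = 6371 + 441.2 = 6812.2 km = 6.8122×10⁶ m.
r₂ = 6371 + 29470 = 35841 km = 3.5841×10⁷ m.
Transfer ellipse a_t = (r₁ + r₂)/2 = 2.133×10⁷ m.
At r₁: circular v_c1 = √(μ/r₁) = 7649 m/s; transfer-perigee v_p = √[μ(2/r₁ − 1/a_t)] = 9916 m/s.
At r₂: circular v_c2 = √(μ/r₂) = 3335 m/s; transfer-apogee v_a = √[μ(2/r₂ − 1/a_t)] = 1885 m/s.
Δv₂ = v_c2 − v_a = 1450 m/s.
= 1.450 km/s.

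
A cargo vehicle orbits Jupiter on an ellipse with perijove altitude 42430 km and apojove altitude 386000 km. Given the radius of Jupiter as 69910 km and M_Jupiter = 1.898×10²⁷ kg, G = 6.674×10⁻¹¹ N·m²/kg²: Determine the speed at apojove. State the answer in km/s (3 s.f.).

v ≈ 10.5 km/s

μ = GM = 6.674×10⁻¹¹ × 1.898×10²⁷ = 1.267×10¹⁷ m³/s².
r_p = 69910 + 42430 = 112340 km = 1.1234×10⁸ m.
r_a = 69910 + 386000 = 455910 km = 4.5591×10⁸ m.
Semi-major axis a = (r_p + r_a)/2 = 2.8412×10⁵ km = 2.841×10⁸ m.
Vis-viva: v² = μ(2/r − 1/a) = 1.267×10¹⁷ × (4.387×10⁻⁹ − 3.520×10⁻⁹) = 1.099×10⁸ m²/s².
v = 10480 m/s = 10.48 km/s.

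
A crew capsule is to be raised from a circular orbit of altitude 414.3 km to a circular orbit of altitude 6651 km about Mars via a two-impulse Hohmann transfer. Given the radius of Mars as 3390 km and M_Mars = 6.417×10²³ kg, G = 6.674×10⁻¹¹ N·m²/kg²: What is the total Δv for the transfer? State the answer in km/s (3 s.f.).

μ = GM = 6.674×10⁻¹¹ × 6.417×10²³ = 4.283×10¹³ m³/s².
r₁ = 3390 + 414.3 = 3804.3 km = 3.8043×10⁶ m.
r₂ = 3390 + 6651 = 10041 km = 1.0041×10⁷ m.
Transfer ellipse a_t = (r₁ + r₂)/2 = 6.923×10⁶ m.
At r₁: circular v_c1 = √(μ/r₁) = 3355 m/s; transfer-periapsis v_p = √[μ(2/r₁ − 1/a_t)] = 4041 m/s.
Δv₁ = v_p − v_c1 = 685.6 m/s.
At r₂: circular v_c2 = √(μ/r₂) = 2065 m/s; transfer-apoapsis v_a = √[μ(2/r₂ − 1/a_t)] = 1531 m/s.
Δv₂ = v_c2 − v_a = 534.3 m/s.
Total Δv = Δv₁ + Δv₂ = 1220 m/s = 1.220 km/s.

Δv_total ≈ 1.22 km/s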